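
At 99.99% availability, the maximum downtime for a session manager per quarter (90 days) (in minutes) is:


Formula: allowed downtime = period * (100 - SLA) / 100
Period (quarter (90 days)) = 129600 minutes
Unavailability fraction = (100 - 99.99) / 100
Allowed downtime = 129600 * (100 - 99.99) / 100
Allowed downtime = 12.96 minutes

12.96 minutes


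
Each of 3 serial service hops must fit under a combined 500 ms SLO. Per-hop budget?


Formula: per_stage = total_budget / stages
per_stage = 500 / 3
per_stage = 166.67 ms

166.67 ms


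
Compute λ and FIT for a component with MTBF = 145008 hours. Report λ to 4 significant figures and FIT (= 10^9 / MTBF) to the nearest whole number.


Formula: λ = 1 / MTBF; FIT = λ × 1e9 = 1e9 / MTBF
λ = 1 / 145008 ≈ 6.896e-06 failures/hour
FIT = 1e9 / 145008 ≈ 6896 failures per 1e9 hours (nearest whole number)

λ = 6.896e-06 /h, FIT = 6896


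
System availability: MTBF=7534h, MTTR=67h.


Availability = MTBF / (MTBF + MTTR)
Availability = 7534 / (7534 + 67)
Availability = 7534 / 7601
Availability = 99.1185%

99.1185%


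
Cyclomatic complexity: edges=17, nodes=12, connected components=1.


Formula: V(G) = E - N + 2P
V(G) = 17 - 12 + 2*1
V(G) = 5 + 2
V(G) = 7

7


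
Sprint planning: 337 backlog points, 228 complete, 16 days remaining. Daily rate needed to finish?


Formula: Required rate = Remaining points / Days left
Remaining = 337 - 228 = 109 points
Required rate = 109 / 16 = 6.81 points/day

6.81 points/day


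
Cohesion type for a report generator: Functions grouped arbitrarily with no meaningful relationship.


Reasoning: Worst: random grouping
Type: Coincidental cohesion

Coincidental cohesion


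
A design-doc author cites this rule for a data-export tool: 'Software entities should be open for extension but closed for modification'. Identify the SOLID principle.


This describes the Open/Closed Principle (OCP)

Open/Closed Principle (OCP)


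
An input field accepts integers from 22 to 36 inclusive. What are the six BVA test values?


Range: [22, 36]
Boundaries: just below min, min, min+1, max-1, max, just above max
Values: [21, 22, 23, 35, 36, 37]

[21, 22, 23, 35, 36, 37]


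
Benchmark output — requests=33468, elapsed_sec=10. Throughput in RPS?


Formula: throughput = requests / seconds
throughput = 33468 / 10
throughput = 3346.8 requests/second

3346.8 requests/second


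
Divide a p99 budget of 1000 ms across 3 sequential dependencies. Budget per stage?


Formula: per_stage = total_budget / stages
per_stage = 1000 / 3
per_stage = 333.33 ms

333.33 ms


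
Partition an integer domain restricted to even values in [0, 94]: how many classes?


Constraint: even integers in [0, 94]
Class 1: x < 0 — out-of-range invalid
Class 2: x in [0,94] but odd — wrong type invalid
Class 3: x in [0,94] and even — valid
Class 4: x > 94 — out-of-range invalid
Total equivalence classes: 4

4 equivalence classes


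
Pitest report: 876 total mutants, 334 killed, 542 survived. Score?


Mutation score = killed / total * 100
Mutation score = 334 / 876 * 100
Mutation score = 38.13%

38.13%


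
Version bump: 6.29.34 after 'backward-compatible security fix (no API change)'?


Current: 6.29.34
Change category: 'backward-compatible security fix (no API change)' → patch bump
SemVer rule: patch bump → increment PATCH (MAJOR and MINOR unchanged)
New: 6.29.35

6.29.35


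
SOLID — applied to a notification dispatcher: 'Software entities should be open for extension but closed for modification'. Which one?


This describes the Open/Closed Principle (OCP)

Open/Closed Principle (OCP)


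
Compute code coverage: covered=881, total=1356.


Coverage = covered / total * 100
Coverage = 881 / 1356 * 100
Coverage = 64.97%

64.97%


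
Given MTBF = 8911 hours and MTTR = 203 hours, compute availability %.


Availability = MTBF / (MTBF + MTTR)
Availability = 8911 / (8911 + 203)
Availability = 8911 / 9114
Availability = 97.7727%

97.7727%


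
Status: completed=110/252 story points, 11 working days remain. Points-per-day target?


Formula: Required rate = Remaining points / Days left
Remaining = 252 - 110 = 142 points
Required rate = 142 / 11 = 12.91 points/day

12.91 points/day


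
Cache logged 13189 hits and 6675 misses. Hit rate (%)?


Formula: hit rate = hits / (hits + misses) * 100
hit rate = 13189 / (13189 + 6675) * 100
hit rate = 13189 / 19864 * 100
hit rate = 66.4%

66.4%


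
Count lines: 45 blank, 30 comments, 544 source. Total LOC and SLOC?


Total LOC = blank + comment + code
Total LOC = 45 + 30 + 544 = 619
SLOC (source only) = code = 544

Total LOC: 619, SLOC: 544


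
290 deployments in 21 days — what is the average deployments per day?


Formula: deployments per day = releases / days
= 290 / 21
= 13.81 deploys/day
(equivalently, 96.67 deploys/week)

13.81 deploys/day


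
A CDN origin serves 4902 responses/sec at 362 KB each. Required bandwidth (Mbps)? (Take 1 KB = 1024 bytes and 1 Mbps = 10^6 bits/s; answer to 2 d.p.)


Formula: Mbps = payload_bytes * RPS * 8 / 1e6
Payload per request = 362 KB = 362 * 1024 = 370688 bytes
Total bytes/sec = 370688 * 4902 = 1817112576
Total bits/sec = 1817112576 * 8 = 14536900608
Mbps = 14536900608 / 1e6 = 14536.9

14536.9 Mbps


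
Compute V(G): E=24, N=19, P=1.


Formula: V(G) = E - N + 2P
V(G) = 24 - 19 + 2*1
V(G) = 5 + 2
V(G) = 7

7


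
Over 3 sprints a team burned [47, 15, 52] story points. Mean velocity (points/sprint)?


Formula: Avg velocity = Total points / Number of sprints
Points: [47, 15, 52]
Sum = 47 + 15 + 52 = 114
Avg velocity = 114 / 3 = 38.0 points/sprint

38.0 points/sprint


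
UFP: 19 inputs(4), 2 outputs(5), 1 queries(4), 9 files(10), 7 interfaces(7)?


UFP = EI*4 + EO*5 + EQ*4 + ILF*10 + EIF*7
UFP = 19*4 + 2*5 + 1*4 + 9*10 + 7*7
UFP = 76 + 10 + 4 + 90 + 49
UFP = 229

229


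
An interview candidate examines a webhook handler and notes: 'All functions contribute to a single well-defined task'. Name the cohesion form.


Reasoning: Best: single purpose
Type: Functional cohesion

Functional cohesion


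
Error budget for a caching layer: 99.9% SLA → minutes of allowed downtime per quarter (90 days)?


Formula: allowed downtime = period * (100 - SLA) / 100
Period (quarter (90 days)) = 129600 minutes
Unavailability fraction = (100 - 99.9) / 100
Allowed downtime = 129600 * (100 - 99.9) / 100
Allowed downtime = 129.6 minutes

129.6 minutes


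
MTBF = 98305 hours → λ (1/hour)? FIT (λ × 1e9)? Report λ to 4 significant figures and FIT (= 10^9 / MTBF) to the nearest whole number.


Formula: λ = 1 / MTBF; FIT = λ × 1e9 = 1e9 / MTBF
λ = 1 / 98305 ≈ 1.017e-05 failures/hour
FIT = 1e9 / 98305 ≈ 10172 failures per 1e9 hours (nearest whole number)

λ = 1.017e-05 /h, FIT = 10172


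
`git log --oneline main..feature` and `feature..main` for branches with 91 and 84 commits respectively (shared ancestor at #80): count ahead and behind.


Common ancestor: commit #80
feature commits after divergence: 91 - 80 = 11
main commits after divergence: 84 - 80 = 4
feature is 11 commits ahead of main
main is 4 commits ahead of feature

feature ahead: 11, main ahead: 4


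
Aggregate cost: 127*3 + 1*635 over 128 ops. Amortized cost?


Formula: Amortized cost = Total cost / Operations
Total cost = (127 * 3) + (1 * 635)
Total cost = 381 + 635 = 1016
Amortized = 1016 / 128 = 7.9375

7.9375


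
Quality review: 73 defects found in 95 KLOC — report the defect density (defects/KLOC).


Defect density = defects / KLOC
Defect density = 73 / 95
Defect density = 0.768 defects/KLOC

0.768 defects/KLOC


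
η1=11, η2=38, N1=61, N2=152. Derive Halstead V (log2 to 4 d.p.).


Formula: V = N * log2(η), where N = N1 + N2 and η = η1 + η2
η = 11 + 38 = 49
N = 61 + 152 = 213
log2(49) ≈ 5.6147
V = 213 * 5.6147 = 1195.93

1195.93


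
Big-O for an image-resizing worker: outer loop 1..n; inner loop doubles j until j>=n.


Reasoning: linear outer times logarithmic inner
Complexity: O(n log n)

O(n log n)


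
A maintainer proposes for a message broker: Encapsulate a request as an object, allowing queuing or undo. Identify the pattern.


This matches the Command pattern

Command


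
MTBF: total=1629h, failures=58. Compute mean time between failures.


Formula: MTBF = Total operating time / Number of failures
MTBF = 1629 / 58
MTBF = 28.09 hours

28.09 hours


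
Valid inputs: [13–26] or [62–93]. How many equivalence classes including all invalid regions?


Valid ranges: [13,26] and [62,93]
Class 1: x < 13 — invalid
Class 2: 13 ≤ x ≤ 26 — valid
Class 3: 26 < x < 62 — invalid (gap between ranges)
Class 4: 62 ≤ x ≤ 93 — valid
Class 5: x > 93 — invalid
Total equivalence classes: 5

5 equivalence classes


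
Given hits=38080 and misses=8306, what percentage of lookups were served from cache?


Formula: hit rate = hits / (hits + misses) * 100
hit rate = 38080 / (38080 + 8306) * 100
hit rate = 38080 / 46386 * 100
hit rate = 82.09%

82.09%


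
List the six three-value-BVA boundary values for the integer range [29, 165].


Range: [29, 165]
Boundaries: just below min, min, min+1, max-1, max, just above max
Values: [28, 29, 30, 164, 165, 166]

[28, 29, 30, 164, 165, 166]


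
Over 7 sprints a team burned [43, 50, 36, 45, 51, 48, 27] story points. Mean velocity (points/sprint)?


Formula: Avg velocity = Total points / Number of sprints
Points: [43, 50, 36, 45, 51, 48, 27]
Sum = 43 + 50 + 36 + 45 + 51 + 48 + 27 = 300
Avg velocity = 300 / 7 = 42.86 points/sprint

42.86 points/sprint


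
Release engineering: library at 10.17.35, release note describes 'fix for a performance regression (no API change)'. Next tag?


Current: 10.17.35
Change category: 'fix for a performance regression (no API change)' → patch bump
SemVer rule: patch bump → increment PATCH (MAJOR and MINOR unchanged)
New: 10.17.36

10.17.36


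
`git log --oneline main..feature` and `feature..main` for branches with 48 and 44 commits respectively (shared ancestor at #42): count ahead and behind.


Common ancestor: commit #42
feature commits after divergence: 48 - 42 = 6
main commits after divergence: 44 - 42 = 2
feature is 6 commits ahead of main
main is 2 commits ahead of feature

feature ahead: 6, main ahead: 2


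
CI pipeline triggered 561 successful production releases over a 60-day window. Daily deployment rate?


Formula: deployments per day = releases / days
= 561 / 60
= 9.35 deploys/day
(equivalently, 65.45 deploys/week)

9.35 deploys/day


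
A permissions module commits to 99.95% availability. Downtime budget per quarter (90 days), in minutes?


Formula: allowed downtime = period * (100 - SLA) / 100
Period (quarter (90 days)) = 129600 minutes
Unavailability fraction = (100 - 99.95) / 100
Allowed downtime = 129600 * (100 - 99.95) / 100
Allowed downtime = 64.8 minutes

64.8 minutes


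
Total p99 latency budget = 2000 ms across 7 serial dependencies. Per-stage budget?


Formula: per_stage = total_budget / stages
per_stage = 2000 / 7
per_stage = 285.71 ms

285.71 ms


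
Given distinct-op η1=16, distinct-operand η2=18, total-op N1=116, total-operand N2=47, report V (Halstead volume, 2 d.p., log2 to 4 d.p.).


Formula: V = N * log2(η), where N = N1 + N2 and η = η1 + η2
η = 16 + 18 = 34
N = 116 + 47 = 163
log2(34) ≈ 5.0875
V = 163 * 5.0875 = 829.26

829.26


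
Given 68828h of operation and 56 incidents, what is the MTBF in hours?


Formula: MTBF = Total operating time / Number of failures
MTBF = 68828 / 56
MTBF = 1229.07 hours

1229.07 hours


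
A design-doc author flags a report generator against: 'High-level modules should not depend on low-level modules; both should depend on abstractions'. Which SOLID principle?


This describes the Dependency Inversion Principle (DIP)

Dependency Inversion Principle (DIP)


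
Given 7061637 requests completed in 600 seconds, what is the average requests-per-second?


Formula: throughput = requests / seconds
throughput = 7061637 / 600
throughput = 11769.4 requests/second

11769.4 requests/second


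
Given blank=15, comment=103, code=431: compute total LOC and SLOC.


Total LOC = blank + comment + code
Total LOC = 15 + 103 + 431 = 549
SLOC (source only) = code = 431

Total LOC: 549, SLOC: 431


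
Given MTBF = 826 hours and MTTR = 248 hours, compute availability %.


Availability = MTBF / (MTBF + MTTR)
Availability = 826 / (826 + 248)
Availability = 826 / 1074
Availability = 76.9088%

76.9088%


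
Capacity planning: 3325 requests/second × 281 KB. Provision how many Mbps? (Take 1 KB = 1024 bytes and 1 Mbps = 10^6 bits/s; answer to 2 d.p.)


Formula: Mbps = payload_bytes * RPS * 8 / 1e6
Payload per request = 281 KB = 281 * 1024 = 287744 bytes
Total bytes/sec = 287744 * 3325 = 956748800
Total bits/sec = 956748800 * 8 = 7653990400
Mbps = 7653990400 / 1e6 = 7653.99

7653.99 Mbps


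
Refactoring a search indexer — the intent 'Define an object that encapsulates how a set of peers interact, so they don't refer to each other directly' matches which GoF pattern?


This matches the Mediator pattern

Mediator


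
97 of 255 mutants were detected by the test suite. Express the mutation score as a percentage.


Mutation score = killed / total * 100
Mutation score = 97 / 255 * 100
Mutation score = 38.04%

38.04%


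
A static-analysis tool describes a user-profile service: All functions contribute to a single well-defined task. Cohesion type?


Reasoning: Best: single purpose
Type: Functional cohesion

Functional cohesion


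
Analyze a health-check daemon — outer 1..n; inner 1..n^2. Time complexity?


Reasoning: n times n^2
Complexity: O(n^3)

O(n^3)


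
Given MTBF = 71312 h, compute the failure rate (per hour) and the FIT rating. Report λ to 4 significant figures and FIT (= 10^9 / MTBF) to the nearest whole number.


Formula: λ = 1 / MTBF; FIT = λ × 1e9 = 1e9 / MTBF
λ = 1 / 71312 ≈ 1.402e-05 failures/hour
FIT = 1e9 / 71312 ≈ 14023 failures per 1e9 hours (nearest whole number)

λ = 1.402e-05 /h, FIT = 14023


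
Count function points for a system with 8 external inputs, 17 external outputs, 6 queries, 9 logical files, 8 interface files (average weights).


UFP = EI*4 + EO*5 + EQ*4 + ILF*10 + EIF*7
UFP = 8*4 + 17*5 + 6*4 + 9*10 + 8*7
UFP = 32 + 85 + 24 + 90 + 56
UFP = 287

287


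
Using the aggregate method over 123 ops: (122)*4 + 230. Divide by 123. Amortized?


Formula: Amortized cost = Total cost / Operations
Total cost = (122 * 4) + (1 * 230)
Total cost = 488 + 230 = 718
Amortized = 718 / 123 = 5.8374

5.8374


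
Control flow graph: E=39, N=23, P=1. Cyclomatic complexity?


Formula: V(G) = E - N + 2P
V(G) = 39 - 23 + 2*1
V(G) = 16 + 2
V(G) = 18

18


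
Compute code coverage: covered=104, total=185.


Coverage = covered / total * 100
Coverage = 104 / 185 * 100
Coverage = 56.22%

56.22%


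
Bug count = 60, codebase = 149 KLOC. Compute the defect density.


Defect density = defects / KLOC
Defect density = 60 / 149
Defect density = 0.403 defects/KLOC

0.403 defects/KLOC


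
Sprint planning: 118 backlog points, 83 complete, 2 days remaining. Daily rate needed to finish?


Formula: Required rate = Remaining points / Days left
Remaining = 118 - 83 = 35 points
Required rate = 35 / 2 = 17.5 points/day

17.5 points/day


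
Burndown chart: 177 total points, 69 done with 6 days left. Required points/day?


Formula: Required rate = Remaining points / Days left
Remaining = 177 - 69 = 108 points
Required rate = 108 / 6 = 18.0 points/day

18.0 points/day


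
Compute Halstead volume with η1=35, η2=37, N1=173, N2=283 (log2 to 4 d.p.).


Formula: V = N * log2(η), where N = N1 + N2 and η = η1 + η2
η = 35 + 37 = 72
N = 173 + 283 = 456
log2(72) ≈ 6.1699
V = 456 * 6.1699 = 2813.47

2813.47


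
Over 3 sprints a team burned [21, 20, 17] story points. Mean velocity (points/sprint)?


Formula: Avg velocity = Total points / Number of sprints
Points: [21, 20, 17]
Sum = 21 + 20 + 17 = 58
Avg velocity = 58 / 3 = 19.33 points/sprint

19.33 points/sprint


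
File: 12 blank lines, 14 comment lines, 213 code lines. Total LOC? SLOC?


Total LOC = blank + comment + code
Total LOC = 12 + 14 + 213 = 239
SLOC (source only) = code = 213

Total LOC: 239, SLOC: 213


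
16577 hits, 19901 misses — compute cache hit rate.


Formula: hit rate = hits / (hits + misses) * 100
hit rate = 16577 / (16577 + 19901) * 100
hit rate = 16577 / 36478 * 100
hit rate = 45.44%

45.44%


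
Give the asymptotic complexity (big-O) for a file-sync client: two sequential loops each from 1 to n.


Reasoning: sequential dominates: O(n) + O(n) = O(n)
Complexity: O(n)

O(n)


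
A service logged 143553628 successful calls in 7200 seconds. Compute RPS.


Formula: throughput = requests / seconds
throughput = 143553628 / 7200
throughput = 19938.0 requests/second

19938.0 requests/second


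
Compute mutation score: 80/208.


Mutation score = killed / total * 100
Mutation score = 80 / 208 * 100
Mutation score = 38.46%

38.46%


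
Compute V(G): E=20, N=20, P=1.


Formula: V(G) = E - N + 2P
V(G) = 20 - 20 + 2*1
V(G) = 0 + 2
V(G) = 2

2


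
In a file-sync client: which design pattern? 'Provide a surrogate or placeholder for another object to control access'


This matches the Proxy pattern

Proxy


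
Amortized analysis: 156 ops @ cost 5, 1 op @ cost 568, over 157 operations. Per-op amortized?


Formula: Amortized cost = Total cost / Operations
Total cost = (156 * 5) + (1 * 568)
Total cost = 780 + 568 = 1348
Amortized = 1348 / 157 = 8.586

8.586


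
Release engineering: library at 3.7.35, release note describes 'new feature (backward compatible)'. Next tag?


Current: 3.7.35
Change category: 'new feature (backward compatible)' → minor bump
SemVer rule: minor bump → increment MINOR, reset PATCH to 0 (MAJOR unchanged)
New: 3.8.0

3.8.0


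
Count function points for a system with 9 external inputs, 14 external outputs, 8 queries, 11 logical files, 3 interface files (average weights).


UFP = EI*4 + EO*5 + EQ*4 + ILF*10 + EIF*7
UFP = 9*4 + 14*5 + 8*4 + 11*10 + 3*7
UFP = 36 + 70 + 32 + 110 + 21
UFP = 269

269


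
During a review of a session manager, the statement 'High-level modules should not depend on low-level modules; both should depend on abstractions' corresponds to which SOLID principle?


This describes the Dependency Inversion Principle (DIP)

Dependency Inversion Principle (DIP)


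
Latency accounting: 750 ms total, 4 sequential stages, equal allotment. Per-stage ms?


Formula: per_stage = total_budget / stages
per_stage = 750 / 4
per_stage = 187.5 ms

187.5 ms


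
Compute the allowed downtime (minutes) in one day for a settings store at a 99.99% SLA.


Formula: allowed downtime = period * (100 - SLA) / 100
Period (day) = 1440 minutes
Unavailability fraction = (100 - 99.99) / 100
Allowed downtime = 1440 * (100 - 99.99) / 100
Allowed downtime = 0.144 minutes

0.144 minutes


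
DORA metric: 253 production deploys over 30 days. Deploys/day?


Formula: deployments per day = releases / days
= 253 / 30
= 8.433 deploys/day
(equivalently, 59.03 deploys/week)

8.433 deploys/day


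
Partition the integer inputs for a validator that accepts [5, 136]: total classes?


Valid range: [5, 136]
Class 1: x < 5 — invalid
Class 2: 5 ≤ x ≤ 136 — valid
Class 3: x > 136 — invalid
Total equivalence classes: 3

3 equivalence classes


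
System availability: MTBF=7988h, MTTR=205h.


Availability = MTBF / (MTBF + MTTR)
Availability = 7988 / (7988 + 205)
Availability = 7988 / 8193
Availability = 97.4979%

97.4979%


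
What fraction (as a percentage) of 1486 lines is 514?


Coverage = covered / total * 100
Coverage = 514 / 1486 * 100
Coverage = 34.59%

34.59%


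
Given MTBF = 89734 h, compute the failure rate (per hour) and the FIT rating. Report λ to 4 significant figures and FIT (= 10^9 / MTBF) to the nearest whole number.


Formula: λ = 1 / MTBF; FIT = λ × 1e9 = 1e9 / MTBF
λ = 1 / 89734 ≈ 1.114e-05 failures/hour
FIT = 1e9 / 89734 ≈ 11144 failures per 1e9 hours (nearest whole number)

λ = 1.114e-05 /h, FIT = 11144


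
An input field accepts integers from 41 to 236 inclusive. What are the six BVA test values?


Range: [41, 236]
Boundaries: just below min, min, min+1, max-1, max, just above max
Values: [40, 41, 42, 235, 236, 237]

[40, 41, 42, 235, 236, 237]


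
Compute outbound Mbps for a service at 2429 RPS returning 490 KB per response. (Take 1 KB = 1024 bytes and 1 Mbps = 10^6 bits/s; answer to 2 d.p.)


Formula: Mbps = payload_bytes * RPS * 8 / 1e6
Payload per request = 490 KB = 490 * 1024 = 501760 bytes
Total bytes/sec = 501760 * 2429 = 1218775040
Total bits/sec = 1218775040 * 8 = 9750200320
Mbps = 9750200320 / 1e6 = 9750.2

9750.2 Mbps


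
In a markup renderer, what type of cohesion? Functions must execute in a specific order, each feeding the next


Reasoning: Output of one is input to next
Type: Sequential cohesion

Sequential cohesion


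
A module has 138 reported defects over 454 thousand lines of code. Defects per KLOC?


Defect density = defects / KLOC
Defect density = 138 / 454
Defect density = 0.304 defects/KLOC

0.304 defects/KLOC


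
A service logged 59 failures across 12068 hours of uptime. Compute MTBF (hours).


Formula: MTBF = Total operating time / Number of failures
MTBF = 12068 / 59
MTBF = 204.54 hours

204.54 hours


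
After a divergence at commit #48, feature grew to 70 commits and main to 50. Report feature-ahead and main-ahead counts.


Common ancestor: commit #48
feature commits after divergence: 70 - 48 = 22
main commits after divergence: 50 - 48 = 2
feature is 22 commits ahead of main
main is 2 commits ahead of feature

feature ahead: 22, main ahead: 2


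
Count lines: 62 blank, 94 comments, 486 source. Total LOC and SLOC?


Total LOC = blank + comment + code
Total LOC = 62 + 94 + 486 = 642
SLOC (source only) = code = 486

Total LOC: 642, SLOC: 486


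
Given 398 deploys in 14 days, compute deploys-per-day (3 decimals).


Formula: deployments per day = releases / days
= 398 / 14
= 28.429 deploys/day
(equivalently, 199.0 deploys/week)

28.429 deploys/day


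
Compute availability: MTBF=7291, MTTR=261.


Availability = MTBF / (MTBF + MTTR)
Availability = 7291 / (7291 + 261)
Availability = 7291 / 7552
Availability = 96.544%

96.544%


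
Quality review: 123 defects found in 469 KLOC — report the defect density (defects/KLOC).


Defect density = defects / KLOC
Defect density = 123 / 469
Defect density = 0.262 defects/KLOC

0.262 defects/KLOC


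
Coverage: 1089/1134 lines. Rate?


Coverage = covered / total * 100
Coverage = 1089 / 1134 * 100
Coverage = 96.03%

96.03%


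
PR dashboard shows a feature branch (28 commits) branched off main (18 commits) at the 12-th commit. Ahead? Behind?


Common ancestor: commit #12
feature commits after divergence: 28 - 12 = 16
main commits after divergence: 18 - 12 = 6
feature is 16 commits ahead of main
main is 6 commits ahead of feature

feature ahead: 16, main ahead: 6


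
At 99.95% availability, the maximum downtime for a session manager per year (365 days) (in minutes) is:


Formula: allowed downtime = period * (100 - SLA) / 100
Period (year (365 days)) = 525600 minutes
Unavailability fraction = (100 - 99.95) / 100
Allowed downtime = 525600 * (100 - 99.95) / 100
Allowed downtime = 262.8 minutes

262.8 minutes


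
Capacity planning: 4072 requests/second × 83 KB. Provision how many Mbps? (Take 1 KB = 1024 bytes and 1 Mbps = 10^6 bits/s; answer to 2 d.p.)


Formula: Mbps = payload_bytes * RPS * 8 / 1e6
Payload per request = 83 KB = 83 * 1024 = 84992 bytes
Total bytes/sec = 84992 * 4072 = 346087424
Total bits/sec = 346087424 * 8 = 2768699392
Mbps = 2768699392 / 1e6 = 2768.7

2768.7 Mbps


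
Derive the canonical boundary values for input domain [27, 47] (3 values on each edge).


Range: [27, 47]
Boundaries: just below min, min, min+1, max-1, max, just above max
Values: [26, 27, 28, 46, 47, 48]

[26, 27, 28, 46, 47, 48]


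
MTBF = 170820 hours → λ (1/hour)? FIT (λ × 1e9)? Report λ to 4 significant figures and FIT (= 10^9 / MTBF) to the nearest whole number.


Formula: λ = 1 / MTBF; FIT = λ × 1e9 = 1e9 / MTBF
λ = 1 / 170820 ≈ 5.854e-06 failures/hour
FIT = 1e9 / 170820 ≈ 5854 failures per 1e9 hours (nearest whole number)

λ = 5.854e-06 /h, FIT = 5854


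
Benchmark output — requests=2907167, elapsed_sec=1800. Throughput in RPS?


Formula: throughput = requests / seconds
throughput = 2907167 / 1800
throughput = 1615.09 requests/second

1615.09 requests/second


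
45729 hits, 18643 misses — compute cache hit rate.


Formula: hit rate = hits / (hits + misses) * 100
hit rate = 45729 / (45729 + 18643) * 100
hit rate = 45729 / 64372 * 100
hit rate = 71.04%

71.04%


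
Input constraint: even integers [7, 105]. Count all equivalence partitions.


Constraint: even integers in [7, 105]
Class 1: x < 7 — out-of-range invalid
Class 2: x in [7,105] but odd — wrong type invalid
Class 3: x in [7,105] and even — valid
Class 4: x > 105 — out-of-range invalid
Total equivalence classes: 4

4 equivalence classes


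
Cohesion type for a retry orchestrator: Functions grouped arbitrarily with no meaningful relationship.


Reasoning: Worst: random grouping
Type: Coincidental cohesion

Coincidental cohesion


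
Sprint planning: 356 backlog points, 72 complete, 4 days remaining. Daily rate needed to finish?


Formula: Required rate = Remaining points / Days left
Remaining = 356 - 72 = 284 points
Required rate = 284 / 4 = 71.0 points/day

71.0 points/day


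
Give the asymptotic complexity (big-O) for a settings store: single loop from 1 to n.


Reasoning: one pass through n items
Complexity: O(n)

O(n)


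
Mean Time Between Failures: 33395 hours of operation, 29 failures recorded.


Formula: MTBF = Total operating time / Number of failures
MTBF = 33395 / 29
MTBF = 1151.55 hours

1151.55 hours


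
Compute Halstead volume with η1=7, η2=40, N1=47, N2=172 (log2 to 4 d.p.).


Formula: V = N * log2(η), where N = N1 + N2 and η = η1 + η2
η = 7 + 40 = 47
N = 47 + 172 = 219
log2(47) ≈ 5.5546
V = 219 * 5.5546 = 1216.46

1216.46


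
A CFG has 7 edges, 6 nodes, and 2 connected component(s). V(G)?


Formula: V(G) = E - N + 2P
V(G) = 7 - 6 + 2*2
V(G) = 1 + 4
V(G) = 5

5


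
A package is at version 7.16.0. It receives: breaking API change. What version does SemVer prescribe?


Current: 7.16.0
Change category: 'breaking API change' → major bump
SemVer rule: major bump → increment MAJOR, reset MINOR and PATCH to 0
New: 8.0.0

8.0.0


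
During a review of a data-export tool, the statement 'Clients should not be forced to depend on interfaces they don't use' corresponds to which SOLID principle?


This describes the Interface Segregation Principle (ISP)

Interface Segregation Principle (ISP)


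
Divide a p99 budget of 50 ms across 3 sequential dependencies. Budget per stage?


Formula: per_stage = total_budget / stages
per_stage = 50 / 3
per_stage = 16.67 ms

16.67 ms


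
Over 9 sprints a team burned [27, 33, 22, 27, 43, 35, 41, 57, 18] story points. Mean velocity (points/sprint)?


Formula: Avg velocity = Total points / Number of sprints
Points: [27, 33, 22, 27, 43, 35, 41, 57, 18]
Sum = 27 + 33 + 22 + 27 + 43 + 35 + 41 + 57 + 18 = 303
Avg velocity = 303 / 9 = 33.67 points/sprint

33.67 points/sprint


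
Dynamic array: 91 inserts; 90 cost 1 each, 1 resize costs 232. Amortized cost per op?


Formula: Amortized cost = Total cost / Operations
Total cost = (90 * 1) + (1 * 232)
Total cost = 90 + 232 = 322
Amortized = 322 / 91 = 3.5385

3.5385


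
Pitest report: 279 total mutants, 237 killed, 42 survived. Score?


Mutation score = killed / total * 100
Mutation score = 237 / 279 * 100
Mutation score = 84.95%

84.95%


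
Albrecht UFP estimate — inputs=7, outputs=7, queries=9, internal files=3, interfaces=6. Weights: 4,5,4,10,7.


UFP = EI*4 + EO*5 + EQ*4 + ILF*10 + EIF*7
UFP = 7*4 + 7*5 + 9*4 + 3*10 + 6*7
UFP = 28 + 35 + 36 + 30 + 42
UFP = 171

171


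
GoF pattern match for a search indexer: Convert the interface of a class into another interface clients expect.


This matches the Adapter pattern

Adapter


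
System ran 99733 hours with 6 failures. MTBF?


Formula: MTBF = Total operating time / Number of failures
MTBF = 99733 / 6
MTBF = 16622.17 hours

16622.17 hours


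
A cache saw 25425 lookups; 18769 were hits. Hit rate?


Formula: hit rate = hits / (hits + misses) * 100
hit rate = 18769 / (18769 + 6656) * 100
hit rate = 18769 / 25425 * 100
hit rate = 73.82%

73.82%


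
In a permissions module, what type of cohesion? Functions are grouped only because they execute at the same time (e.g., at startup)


Reasoning: Related by timing only
Type: Temporal cohesion

Temporal cohesion


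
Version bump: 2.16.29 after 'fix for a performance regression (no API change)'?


Current: 2.16.29
Change category: 'fix for a performance regression (no API change)' → patch bump
SemVer rule: patch bump → increment PATCH (MAJOR and MINOR unchanged)
New: 2.16.30

2.16.30


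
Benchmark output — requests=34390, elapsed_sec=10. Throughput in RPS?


Formula: throughput = requests / seconds
throughput = 34390 / 10
throughput = 3439.0 requests/second

3439.0 requests/second


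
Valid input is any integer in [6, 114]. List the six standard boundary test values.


Range: [6, 114]
Boundaries: just below min, min, min+1, max-1, max, just above max
Values: [5, 6, 7, 113, 114, 115]

[5, 6, 7, 113, 114, 115]


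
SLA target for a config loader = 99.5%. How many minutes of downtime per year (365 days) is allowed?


Formula: allowed downtime = period * (100 - SLA) / 100
Period (year (365 days)) = 525600 minutes
Unavailability fraction = (100 - 99.5) / 100
Allowed downtime = 525600 * (100 - 99.5) / 100
Allowed downtime = 2628.0 minutes

2628.0 minutes


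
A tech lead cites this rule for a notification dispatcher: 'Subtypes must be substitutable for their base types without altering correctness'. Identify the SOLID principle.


This describes the Liskov Substitution Principle (LSP)

Liskov Substitution Principle (LSP)


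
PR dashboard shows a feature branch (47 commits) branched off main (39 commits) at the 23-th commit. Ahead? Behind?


Common ancestor: commit #23
feature commits after divergence: 47 - 23 = 24
main commits after divergence: 39 - 23 = 16
feature is 24 commits ahead of main
main is 16 commits ahead of feature

feature ahead: 24, main ahead: 16


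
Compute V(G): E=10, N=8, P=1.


Formula: V(G) = E - N + 2P
V(G) = 10 - 8 + 2*1
V(G) = 2 + 2
V(G) = 4

4


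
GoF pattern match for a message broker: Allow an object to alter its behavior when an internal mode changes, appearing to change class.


This matches the State pattern

State


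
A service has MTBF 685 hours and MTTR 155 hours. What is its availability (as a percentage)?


Availability = MTBF / (MTBF + MTTR)
Availability = 685 / (685 + 155)
Availability = 685 / 840
Availability = 81.5476%

81.5476%


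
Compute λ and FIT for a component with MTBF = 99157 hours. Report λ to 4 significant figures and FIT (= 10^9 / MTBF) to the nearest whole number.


Formula: λ = 1 / MTBF; FIT = λ × 1e9 = 1e9 / MTBF
λ = 1 / 99157 ≈ 1.009e-05 failures/hour
FIT = 1e9 / 99157 ≈ 10085 failures per 1e9 hours (nearest whole number)

λ = 1.009e-05 /h, FIT = 10085


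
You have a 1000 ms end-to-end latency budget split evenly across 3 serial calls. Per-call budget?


Formula: per_stage = total_budget / stages
per_stage = 1000 / 3
per_stage = 333.33 ms

333.33 ms


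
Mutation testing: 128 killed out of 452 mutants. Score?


Mutation score = killed / total * 100
Mutation score = 128 / 452 * 100
Mutation score = 28.32%

28.32%


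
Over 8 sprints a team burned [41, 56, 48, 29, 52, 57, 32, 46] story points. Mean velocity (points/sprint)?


Formula: Avg velocity = Total points / Number of sprints
Points: [41, 56, 48, 29, 52, 57, 32, 46]
Sum = 41 + 56 + 48 + 29 + 52 + 57 + 32 + 46 = 361
Avg velocity = 361 / 8 = 45.13 points/sprint

45.13 points/sprint


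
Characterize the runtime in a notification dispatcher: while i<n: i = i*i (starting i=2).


Reasoning: squaring drives double-exponential growth; iterations ~ log log n
Complexity: O(log log n)

O(log log n)


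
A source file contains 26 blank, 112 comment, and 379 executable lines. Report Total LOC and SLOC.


Total LOC = blank + comment + code
Total LOC = 26 + 112 + 379 = 517
SLOC (source only) = code = 379

Total LOC: 517, SLOC: 379


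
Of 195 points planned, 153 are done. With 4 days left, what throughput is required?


Formula: Required rate = Remaining points / Days left
Remaining = 195 - 153 = 42 points
Required rate = 42 / 4 = 10.5 points/day

10.5 points/day


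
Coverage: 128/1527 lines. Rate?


Coverage = covered / total * 100
Coverage = 128 / 1527 * 100
Coverage = 8.38%

8.38%


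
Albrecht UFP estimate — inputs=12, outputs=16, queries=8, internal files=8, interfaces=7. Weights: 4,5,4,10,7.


UFP = EI*4 + EO*5 + EQ*4 + ILF*10 + EIF*7
UFP = 12*4 + 16*5 + 8*4 + 8*10 + 7*7
UFP = 48 + 80 + 32 + 80 + 49
UFP = 289

289


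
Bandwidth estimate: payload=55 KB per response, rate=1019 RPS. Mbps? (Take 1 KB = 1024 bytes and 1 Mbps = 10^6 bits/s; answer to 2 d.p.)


Formula: Mbps = payload_bytes * RPS * 8 / 1e6
Payload per request = 55 KB = 55 * 1024 = 56320 bytes
Total bytes/sec = 56320 * 1019 = 57390080
Total bits/sec = 57390080 * 8 = 459120640
Mbps = 459120640 / 1e6 = 459.12

459.12 Mbps


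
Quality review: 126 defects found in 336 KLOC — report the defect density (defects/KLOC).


Defect density = defects / KLOC
Defect density = 126 / 336
Defect density = 0.375 defects/KLOC

0.375 defects/KLOC


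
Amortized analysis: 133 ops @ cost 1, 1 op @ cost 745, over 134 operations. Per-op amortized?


Formula: Amortized cost = Total cost / Operations
Total cost = (133 * 1) + (1 * 745)
Total cost = 133 + 745 = 878
Amortized = 878 / 134 = 6.5522

6.5522


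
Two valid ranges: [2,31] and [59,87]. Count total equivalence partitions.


Valid ranges: [2,31] and [59,87]
Class 1: x < 2 — invalid
Class 2: 2 ≤ x ≤ 31 — valid
Class 3: 31 < x < 59 — invalid (gap between ranges)
Class 4: 59 ≤ x ≤ 87 — valid
Class 5: x > 87 — invalid
Total equivalence classes: 5

5 equivalence classes


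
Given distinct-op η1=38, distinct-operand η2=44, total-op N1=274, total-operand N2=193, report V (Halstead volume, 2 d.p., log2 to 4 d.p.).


Formula: V = N * log2(η), where N = N1 + N2 and η = η1 + η2
η = 38 + 44 = 82
N = 274 + 193 = 467
log2(82) ≈ 6.3576
V = 467 * 6.3576 = 2969.00

2969.00


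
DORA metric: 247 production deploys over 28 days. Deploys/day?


Formula: deployments per day = releases / days
= 247 / 28
= 8.821 deploys/day
(equivalently, 61.75 deploys/week)

8.821 deploys/day


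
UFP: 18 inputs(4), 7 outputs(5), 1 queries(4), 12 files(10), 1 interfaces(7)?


UFP = EI*4 + EO*5 + EQ*4 + ILF*10 + EIF*7
UFP = 18*4 + 7*5 + 1*4 + 12*10 + 1*7
UFP = 72 + 35 + 4 + 120 + 7
UFP = 238

238


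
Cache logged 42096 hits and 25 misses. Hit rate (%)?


Formula: hit rate = hits / (hits + misses) * 100
hit rate = 42096 / (42096 + 25) * 100
hit rate = 42096 / 42121 * 100
hit rate = 99.94%

99.94%


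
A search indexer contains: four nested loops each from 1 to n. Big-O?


Reasoning: four levels of nesting
Complexity: O(n^4)

O(n^4)


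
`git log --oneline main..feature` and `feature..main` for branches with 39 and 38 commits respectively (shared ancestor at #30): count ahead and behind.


Common ancestor: commit #30
feature commits after divergence: 39 - 30 = 9
main commits after divergence: 38 - 30 = 8
feature is 9 commits ahead of main
main is 8 commits ahead of feature

feature ahead: 9, main ahead: 8


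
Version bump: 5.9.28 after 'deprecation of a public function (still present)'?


Current: 5.9.28
Change category: 'deprecation of a public function (still present)' → minor bump
SemVer rule: minor bump → increment MINOR, reset PATCH to 0 (MAJOR unchanged)
New: 5.10.0

5.10.0


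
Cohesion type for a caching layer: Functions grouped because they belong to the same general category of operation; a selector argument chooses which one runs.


Reasoning: Grouped by category of activity, not by data or sequence
Type: Logical cohesion

Logical cohesion


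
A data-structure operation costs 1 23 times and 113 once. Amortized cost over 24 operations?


Formula: Amortized cost = Total cost / Operations
Total cost = (23 * 1) + (1 * 113)
Total cost = 23 + 113 = 136
Amortized = 136 / 24 = 5.6667

5.6667


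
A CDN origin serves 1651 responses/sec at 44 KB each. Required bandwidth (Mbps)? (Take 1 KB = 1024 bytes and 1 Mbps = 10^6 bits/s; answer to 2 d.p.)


Formula: Mbps = payload_bytes * RPS * 8 / 1e6
Payload per request = 44 KB = 44 * 1024 = 45056 bytes
Total bytes/sec = 45056 * 1651 = 74387456
Total bits/sec = 74387456 * 8 = 595099648
Mbps = 595099648 / 1e6 = 595.1

595.1 Mbps


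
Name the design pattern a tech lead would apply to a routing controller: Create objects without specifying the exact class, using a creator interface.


This matches the Factory Method pattern

Factory Method


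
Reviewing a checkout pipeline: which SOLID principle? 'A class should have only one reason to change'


This describes the Single Responsibility Principle (SRP)

Single Responsibility Principle (SRP)


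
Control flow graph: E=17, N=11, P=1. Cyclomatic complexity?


Formula: V(G) = E - N + 2P
V(G) = 17 - 11 + 2*1
V(G) = 6 + 2
V(G) = 8

8


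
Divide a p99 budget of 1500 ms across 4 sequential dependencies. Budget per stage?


Formula: per_stage = total_budget / stages
per_stage = 1500 / 4
per_stage = 375.0 ms

375.0 ms


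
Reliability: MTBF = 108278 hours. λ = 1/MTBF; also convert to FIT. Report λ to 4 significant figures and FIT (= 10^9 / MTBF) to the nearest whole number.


Formula: λ = 1 / MTBF; FIT = λ × 1e9 = 1e9 / MTBF
λ = 1 / 108278 ≈ 9.235e-06 failures/hour
FIT = 1e9 / 108278 ≈ 9235 failures per 1e9 hours (nearest whole number)

λ = 9.235e-06 /h, FIT = 9235


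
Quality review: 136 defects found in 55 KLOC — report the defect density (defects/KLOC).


Defect density = defects / KLOC
Defect density = 136 / 55
Defect density = 2.473 defects/KLOC

2.473 defects/KLOC


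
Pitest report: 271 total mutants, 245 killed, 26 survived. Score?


Mutation score = killed / total * 100
Mutation score = 245 / 271 * 100
Mutation score = 90.41%

90.41%


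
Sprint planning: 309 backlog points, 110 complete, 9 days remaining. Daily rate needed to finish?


Formula: Required rate = Remaining points / Days left
Remaining = 309 - 110 = 199 points
Required rate = 199 / 9 = 22.11 points/day

22.11 points/day


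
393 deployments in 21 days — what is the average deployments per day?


Formula: deployments per day = releases / days
= 393 / 21
= 18.714 deploys/day
(equivalently, 131.0 deploys/week)

18.714 deploys/day


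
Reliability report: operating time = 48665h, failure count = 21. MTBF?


Formula: MTBF = Total operating time / Number of failures
MTBF = 48665 / 21
MTBF = 2317.38 hours

2317.38 hours


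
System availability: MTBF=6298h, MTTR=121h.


Availability = MTBF / (MTBF + MTTR)
Availability = 6298 / (6298 + 121)
Availability = 6298 / 6419
Availability = 98.115%

98.115%
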